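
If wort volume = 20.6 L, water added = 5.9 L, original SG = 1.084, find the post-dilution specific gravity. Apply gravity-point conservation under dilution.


SG_new = 1 + (SG_old − 1)·V_old/(V_old + V_water)
pts = (1.084 − 1)·1000·20.6/(20.6 + 5.9) = 65.2981
SG_new = 1 + 65.2981/1000

1.0653


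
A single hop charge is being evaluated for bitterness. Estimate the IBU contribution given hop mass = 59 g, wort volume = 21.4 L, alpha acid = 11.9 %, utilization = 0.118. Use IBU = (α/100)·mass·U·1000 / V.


IBU = (11.9/100)·59·0.118·1000 / 21.4

38.7139 IBU


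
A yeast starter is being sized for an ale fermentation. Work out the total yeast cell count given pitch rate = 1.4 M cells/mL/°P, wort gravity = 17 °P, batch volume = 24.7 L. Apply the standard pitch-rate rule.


cells (billions) = rate · V_L · °P
cells = 1.4 · 24.7 · 17

587.8600 billion cells


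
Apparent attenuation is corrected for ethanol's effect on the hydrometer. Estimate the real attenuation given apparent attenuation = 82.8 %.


RA = AA · 0.8192
RA = 82.8 · 0.8192

67.8298 %


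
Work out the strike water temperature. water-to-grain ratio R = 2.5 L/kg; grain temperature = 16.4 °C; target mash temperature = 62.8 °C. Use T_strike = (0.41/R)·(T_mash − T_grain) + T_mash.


T_strike = (0.41/2.5)·(62.8 − 16.4) + 62.8

70.4096 °C


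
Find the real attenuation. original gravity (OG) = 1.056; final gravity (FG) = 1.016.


AA = (OG−FG)/(OG−1)·100;  RA = AA·0.8192
AA = (1.056 − 1.016)/(1.056 − 1)·100 = 71.4286
RA = 71.4286·0.8192

58.5143 %


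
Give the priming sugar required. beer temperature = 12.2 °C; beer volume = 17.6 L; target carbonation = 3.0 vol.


residual = 14.695·(0.01821 + 0.09011·e^(−0.04·T));  sugar = (target − residual)·4.0·V
residual = 14.695·(0.01821 + 0.09011·e^(−0.04·12.2)) = 1.0804
sugar = (3.0 − 1.0804)·4.0·17.6

135.1371 g


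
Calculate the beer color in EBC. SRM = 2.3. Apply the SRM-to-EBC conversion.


EBC = SRM · 1.97
EBC = 2.3 · 1.97

4.5310 EBC


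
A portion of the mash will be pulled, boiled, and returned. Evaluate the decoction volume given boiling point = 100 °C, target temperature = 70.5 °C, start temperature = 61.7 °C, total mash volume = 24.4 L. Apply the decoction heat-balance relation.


V_dec = V_total·(T_target − T_start)/(T_boil − T_start)
V_dec = 24.4·(70.5 − 61.7)/(100 − 61.7)

5.6063 L


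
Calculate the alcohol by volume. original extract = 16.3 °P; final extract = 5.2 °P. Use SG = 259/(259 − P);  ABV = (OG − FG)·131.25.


OG = 259/(259 − 16.3) = 1.0672
FG = 259/(259 − 5.2) = 1.0205
ABV = (1.0672 − 1.0205)·131.25

6.1258 % ABV


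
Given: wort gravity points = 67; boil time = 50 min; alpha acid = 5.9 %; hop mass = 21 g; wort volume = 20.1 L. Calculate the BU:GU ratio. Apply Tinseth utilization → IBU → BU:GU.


U = 1.65·0.000125^(GP/1000)·(1−e^(−0.04t))/4.15;  IBU = (α/100)·m·U·1000/V;  BU:GU = IBU/GP
U = 1.65·0.000125^(67/1000)·(1−e^(−0.04·50))/4.15 = 0.1883
IBU = (5.9/100)·21·0.1883·1000/20.1 = 11.6052
BU:GU = 11.6052/67

0.1732


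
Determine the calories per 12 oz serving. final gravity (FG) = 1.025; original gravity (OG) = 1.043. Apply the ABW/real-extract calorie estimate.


ABW = (OG−FG)·131.25·0.79/FG;  °P = 259 − 259/SG (for OG→OE and FG→AE);  RE = 0.1808·OE + 0.8192·AE;  Cal = (6.9·ABW + 4·(RE−0.1))·FG·3.55
ABW = (1.043 − 1.025)·131.25·0.79/1.025 = 1.8209
OE = 259 − 259/1.043 = 10.6779 °P
AE = 259 − 259/1.025 = 6.3171 °P
RE = 0.1808·10.6779 + 0.8192·6.3171 = 7.1055 °P
Cal = (6.9·1.8209 + 4·(7.1055−0.1))·1.025·3.55

147.6819 kcal


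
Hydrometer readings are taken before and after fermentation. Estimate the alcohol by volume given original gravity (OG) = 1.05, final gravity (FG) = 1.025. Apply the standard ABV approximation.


ABV = (OG − FG) · 131.25
ABV = (1.05 − 1.025) · 131.25

3.2813 % ABV


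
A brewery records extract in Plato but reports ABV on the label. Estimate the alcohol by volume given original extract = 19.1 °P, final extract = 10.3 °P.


SG = 259/(259 − P);  ABV = (OG − FG)·131.25
OG = 259/(259 − 19.1) = 1.0796
FG = 259/(259 − 10.3) = 1.0414
ABV = (1.0796 − 1.0414)·131.25

5.0139 % ABV


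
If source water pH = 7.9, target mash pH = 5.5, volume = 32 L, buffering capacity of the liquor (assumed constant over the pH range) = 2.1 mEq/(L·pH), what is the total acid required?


acid = buffering capacity · (pH_source − pH_target) · V
acid = 2.1 · (7.9 − 5.5) · 32

161.2800 mEq


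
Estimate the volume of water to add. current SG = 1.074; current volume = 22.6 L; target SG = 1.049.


V_water = V·((SG_curr − 1)/(SG_target − 1) − 1)
V_water = 22.6·((1.074 − 1)/(1.049 − 1) − 1)

11.5306 L


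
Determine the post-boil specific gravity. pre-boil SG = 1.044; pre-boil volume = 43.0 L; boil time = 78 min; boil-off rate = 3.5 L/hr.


V_post = V_pre − rate·(t/60);  SG_post = 1 + (SG_pre−1)·V_pre/V_post
V_post = 43.0 − 3.5·(78/60) = 38.4500
SG_post = 1 + (1.044 − 1)·43.0/38.4500

1.0492


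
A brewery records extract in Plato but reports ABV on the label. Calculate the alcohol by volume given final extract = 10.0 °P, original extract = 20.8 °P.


SG = 259/(259 − P);  ABV = (OG − FG)·131.25
OG = 259/(259 − 20.8) = 1.0873
FG = 259/(259 − 10.0) = 1.0402
ABV = (1.0873 − 1.0402)·131.25

6.1899 % ABV


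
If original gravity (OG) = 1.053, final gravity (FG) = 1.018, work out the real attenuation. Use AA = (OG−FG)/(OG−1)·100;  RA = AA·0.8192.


AA = (1.053 − 1.018)/(1.053 − 1)·100 = 66.0377
RA = 66.0377·0.8192

54.0981 %


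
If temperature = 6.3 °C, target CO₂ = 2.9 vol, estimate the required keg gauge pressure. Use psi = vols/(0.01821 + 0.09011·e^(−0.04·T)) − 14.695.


psi = 2.9/(0.01821 + 0.09011·e^(−0.04·6.3)) − 14.695

18.1671 psi


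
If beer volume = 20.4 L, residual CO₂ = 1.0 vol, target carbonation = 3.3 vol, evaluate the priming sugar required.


sugar = (target − residual)·4.0·V
sugar = (3.3 − 1.0)·4.0·20.4

187.6800 g


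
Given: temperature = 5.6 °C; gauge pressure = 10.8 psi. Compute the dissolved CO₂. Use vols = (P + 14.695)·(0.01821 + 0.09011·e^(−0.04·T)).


vols = (10.8 + 14.695)·(0.01821 + 0.09011·e^(−0.04·5.6))

2.3006 volumes


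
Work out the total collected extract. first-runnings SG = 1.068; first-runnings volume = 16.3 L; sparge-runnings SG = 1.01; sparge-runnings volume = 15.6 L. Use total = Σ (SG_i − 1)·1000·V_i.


first = (1.068 − 1)·1000·16.3 = 1108.4000
sparge = (1.01 − 1)·1000·15.6 = 156.0000
total = 1108.4000 + 156.0000

1264.4000 gravity·L


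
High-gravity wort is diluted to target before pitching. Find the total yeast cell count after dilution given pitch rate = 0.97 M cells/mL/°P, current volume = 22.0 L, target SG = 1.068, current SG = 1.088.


V_w = V·((SG_c−1)/(SG_t−1)−1);  °P = 259 − 259/SG_t;  cells = rate·(V+V_w)·°P
V_w = 22.0·((1.088−1)/(1.068−1)−1) = 6.4706
V_final = 22.0 + 6.4706 = 28.4706
°P = 259 − 259/1.068 = 16.4906
cells = 0.97·28.4706·16.4906

455.4132 billion cells


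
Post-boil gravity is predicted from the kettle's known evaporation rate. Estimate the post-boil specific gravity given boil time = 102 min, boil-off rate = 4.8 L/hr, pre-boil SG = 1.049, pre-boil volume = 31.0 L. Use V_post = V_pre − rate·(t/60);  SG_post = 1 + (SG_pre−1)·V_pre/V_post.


V_post = 31.0 − 4.8·(102/60) = 22.8400
SG_post = 1 + (1.049 − 1)·31.0/22.8400

1.0665


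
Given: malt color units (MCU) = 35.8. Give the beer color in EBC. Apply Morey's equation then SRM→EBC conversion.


SRM = 1.4922·MCU^0.6859;  EBC = SRM·1.97
SRM = 1.4922·35.8^0.6859 = 17.3634
EBC = 17.3634·1.97

34.2059 EBC


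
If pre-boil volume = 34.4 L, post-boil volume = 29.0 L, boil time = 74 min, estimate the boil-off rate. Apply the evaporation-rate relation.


rate = (V_pre − V_post) / (t_min/60)
rate = (34.4 − 29.0) / (74/60)

4.3784 L/hr


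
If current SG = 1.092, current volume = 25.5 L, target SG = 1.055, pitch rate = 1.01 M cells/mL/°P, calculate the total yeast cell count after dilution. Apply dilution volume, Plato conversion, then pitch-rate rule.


V_w = V·((SG_c−1)/(SG_t−1)−1);  °P = 259 − 259/SG_t;  cells = rate·(V+V_w)·°P
V_w = 25.5·((1.092−1)/(1.055−1)−1) = 17.1545
V_final = 25.5 + 17.1545 = 42.6545
°P = 259 − 259/1.055 = 13.5024
cells = 1.01·42.6545·13.5024

581.6968 billion cells


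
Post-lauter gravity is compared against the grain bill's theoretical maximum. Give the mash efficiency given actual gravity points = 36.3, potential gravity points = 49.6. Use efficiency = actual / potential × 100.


efficiency = 36.3 / 49.6 × 100

73.1855 %


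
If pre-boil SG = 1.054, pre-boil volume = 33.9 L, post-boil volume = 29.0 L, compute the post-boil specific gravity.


SG_post = 1 + (SG_pre − 1)·V_pre/V_post
pts_pre = (1.054 − 1)·1000 = 54.0000
pts_post = 54.0000·33.9/29.0 = 63.1241
SG_post = 1 + 63.1241/1000

1.0631


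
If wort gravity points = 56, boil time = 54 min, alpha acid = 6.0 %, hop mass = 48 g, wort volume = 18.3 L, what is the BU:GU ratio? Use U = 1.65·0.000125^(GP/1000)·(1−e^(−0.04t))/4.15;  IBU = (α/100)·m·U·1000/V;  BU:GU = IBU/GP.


U = 1.65·0.000125^(56/1000)·(1−e^(−0.04·54))/4.15 = 0.2126
IBU = (6.0/100)·48·0.2126·1000/18.3 = 33.4648
BU:GU = 33.4648/56

0.5976


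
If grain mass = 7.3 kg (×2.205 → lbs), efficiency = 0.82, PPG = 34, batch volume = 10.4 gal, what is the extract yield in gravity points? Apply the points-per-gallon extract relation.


points = lbs × PPG × eff / vol
lbs = 7.3 × 2.205 = 16.0965
points = 16.0965 × 34 × 0.82 / 10.4

43.1510 points


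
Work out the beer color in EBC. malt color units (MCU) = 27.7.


SRM = 1.4922·MCU^0.6859;  EBC = SRM·1.97
SRM = 1.4922·27.7^0.6859 = 14.5621
EBC = 14.5621·1.97

28.6873 EBC


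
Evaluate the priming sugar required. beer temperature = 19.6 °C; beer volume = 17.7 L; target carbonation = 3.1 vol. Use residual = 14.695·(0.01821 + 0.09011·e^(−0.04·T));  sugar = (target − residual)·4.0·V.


residual = 14.695·(0.01821 + 0.09011·e^(−0.04·19.6)) = 0.8722
sugar = (3.1 − 0.8722)·4.0·17.7

157.7298 g


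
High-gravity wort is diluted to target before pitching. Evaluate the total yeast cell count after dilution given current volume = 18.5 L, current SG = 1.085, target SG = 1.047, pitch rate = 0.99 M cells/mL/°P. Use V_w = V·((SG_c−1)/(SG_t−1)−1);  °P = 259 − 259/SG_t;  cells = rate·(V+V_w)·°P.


V_w = 18.5·((1.085−1)/(1.047−1)−1) = 14.9574
V_final = 18.5 + 14.9574 = 33.4574
°P = 259 − 259/1.047 = 11.6266
cells = 0.99·33.4574·11.6266

385.1048 billion cells


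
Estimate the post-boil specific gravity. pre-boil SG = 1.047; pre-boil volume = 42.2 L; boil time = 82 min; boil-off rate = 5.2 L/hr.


V_post = V_pre − rate·(t/60);  SG_post = 1 + (SG_pre−1)·V_pre/V_post
V_post = 42.2 − 5.2·(82/60) = 35.0933
SG_post = 1 + (1.047 − 1)·42.2/35.0933

1.0565


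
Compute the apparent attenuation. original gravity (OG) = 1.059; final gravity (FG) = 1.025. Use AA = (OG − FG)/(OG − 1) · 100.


AA = (1.059 − 1.025)/(1.059 − 1) · 100

57.6271 %


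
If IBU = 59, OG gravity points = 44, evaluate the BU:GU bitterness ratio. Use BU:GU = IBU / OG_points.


BU:GU = 59 / 44

1.3409


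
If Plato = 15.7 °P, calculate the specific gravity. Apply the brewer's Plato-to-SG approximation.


SG = 259/(259 − P)
SG = 259/(259 − 15.7)

1.0645


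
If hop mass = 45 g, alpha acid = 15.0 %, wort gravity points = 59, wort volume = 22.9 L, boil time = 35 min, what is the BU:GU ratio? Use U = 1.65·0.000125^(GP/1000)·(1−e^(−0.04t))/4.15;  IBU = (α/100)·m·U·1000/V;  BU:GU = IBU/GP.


U = 1.65·0.000125^(59/1000)·(1−e^(−0.04·35))/4.15 = 0.1763
IBU = (15.0/100)·45·0.1763·1000/22.9 = 51.9576
BU:GU = 51.9576/59

0.8806


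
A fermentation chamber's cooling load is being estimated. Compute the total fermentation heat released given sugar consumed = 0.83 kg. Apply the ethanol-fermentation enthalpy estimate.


Q = m_sugar · 590 kJ/kg
Q = 0.83 · 590

489.7000 kJ


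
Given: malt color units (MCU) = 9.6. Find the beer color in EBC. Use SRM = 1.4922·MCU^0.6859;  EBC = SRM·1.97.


SRM = 1.4922·9.6^0.6859 = 7.0399
EBC = 7.0399·1.97

13.8686 EBC


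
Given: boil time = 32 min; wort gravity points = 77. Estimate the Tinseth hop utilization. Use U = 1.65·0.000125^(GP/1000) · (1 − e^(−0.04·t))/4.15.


bigness = 1.65·0.000125^(77/1000) = 0.8259
boil_factor = (1 − e^(−0.04·32))/4.15 = 0.1740
U = 0.8259 · 0.1740

0.1437


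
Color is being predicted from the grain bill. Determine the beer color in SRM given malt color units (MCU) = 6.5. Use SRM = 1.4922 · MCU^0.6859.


SRM = 1.4922 · 6.5^0.6859

5.3877 SRM


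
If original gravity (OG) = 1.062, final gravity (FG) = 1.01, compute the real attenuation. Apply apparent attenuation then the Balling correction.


AA = (OG−FG)/(OG−1)·100;  RA = AA·0.8192
AA = (1.062 − 1.01)/(1.062 − 1)·100 = 83.8710
RA = 83.8710·0.8192

68.7071 %


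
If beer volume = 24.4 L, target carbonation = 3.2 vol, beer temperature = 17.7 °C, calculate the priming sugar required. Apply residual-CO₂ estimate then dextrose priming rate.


residual = 14.695·(0.01821 + 0.09011·e^(−0.04·T));  sugar = (target − residual)·4.0·V
residual = 14.695·(0.01821 + 0.09011·e^(−0.04·17.7)) = 0.9199
sugar = (3.2 − 0.9199)·4.0·24.4

222.5360 g


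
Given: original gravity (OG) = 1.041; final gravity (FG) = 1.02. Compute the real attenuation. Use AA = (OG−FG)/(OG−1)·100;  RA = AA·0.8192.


AA = (1.041 − 1.02)/(1.041 − 1)·100 = 51.2195
RA = 51.2195·0.8192

41.9590 %


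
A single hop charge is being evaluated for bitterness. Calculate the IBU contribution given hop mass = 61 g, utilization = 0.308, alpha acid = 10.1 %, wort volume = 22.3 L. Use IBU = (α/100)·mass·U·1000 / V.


IBU = (10.1/100)·61·0.308·1000 / 22.3

85.0936 IBU


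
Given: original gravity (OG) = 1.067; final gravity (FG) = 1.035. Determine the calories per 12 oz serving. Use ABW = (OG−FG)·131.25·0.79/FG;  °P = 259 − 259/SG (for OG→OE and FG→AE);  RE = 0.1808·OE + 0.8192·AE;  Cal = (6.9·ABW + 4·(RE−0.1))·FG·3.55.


ABW = (1.067 − 1.035)·131.25·0.79/1.035 = 3.2058
OE = 259 − 259/1.067 = 16.2634 °P
AE = 259 − 259/1.035 = 8.7585 °P
RE = 0.1808·16.2634 + 0.8192·8.7585 = 10.1153 °P
Cal = (6.9·3.2058 + 4·(10.1153−0.1))·1.035·3.55

228.4699 kcal


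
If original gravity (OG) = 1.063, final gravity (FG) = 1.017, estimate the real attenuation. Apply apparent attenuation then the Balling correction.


AA = (OG−FG)/(OG−1)·100;  RA = AA·0.8192
AA = (1.063 − 1.017)/(1.063 − 1)·100 = 73.0159
RA = 73.0159·0.8192

59.8146 %


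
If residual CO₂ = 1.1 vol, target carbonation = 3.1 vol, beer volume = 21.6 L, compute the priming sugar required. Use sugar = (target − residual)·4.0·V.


sugar = (3.1 − 1.1)·4.0·21.6

172.8000 g


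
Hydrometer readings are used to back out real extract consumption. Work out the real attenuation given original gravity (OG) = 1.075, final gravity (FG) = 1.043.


AA = (OG−FG)/(OG−1)·100;  RA = AA·0.8192
AA = (1.075 − 1.043)/(1.075 − 1)·100 = 42.6667
RA = 42.6667·0.8192

34.9525 %


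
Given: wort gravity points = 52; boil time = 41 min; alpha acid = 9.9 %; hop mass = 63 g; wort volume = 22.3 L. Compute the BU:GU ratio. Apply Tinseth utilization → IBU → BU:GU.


U = 1.65·0.000125^(GP/1000)·(1−e^(−0.04t))/4.15;  IBU = (α/100)·m·U·1000/V;  BU:GU = IBU/GP
U = 1.65·0.000125^(52/1000)·(1−e^(−0.04·41))/4.15 = 0.2008
IBU = (9.9/100)·63·0.2008·1000/22.3 = 56.1684
BU:GU = 56.1684/52

1.0802


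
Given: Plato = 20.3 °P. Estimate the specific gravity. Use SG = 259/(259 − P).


SG = 259/(259 − 20.3)

1.0850


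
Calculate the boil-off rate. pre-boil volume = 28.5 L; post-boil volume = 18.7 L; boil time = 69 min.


rate = (V_pre − V_post) / (t_min/60)
rate = (28.5 − 18.7) / (69/60)

8.5217 L/hr


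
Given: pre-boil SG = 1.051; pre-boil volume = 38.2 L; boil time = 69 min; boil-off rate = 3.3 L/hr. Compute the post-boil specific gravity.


V_post = V_pre − rate·(t/60);  SG_post = 1 + (SG_pre−1)·V_pre/V_post
V_post = 38.2 − 3.3·(69/60) = 34.4050
SG_post = 1 + (1.051 − 1)·38.2/34.4050

1.0566


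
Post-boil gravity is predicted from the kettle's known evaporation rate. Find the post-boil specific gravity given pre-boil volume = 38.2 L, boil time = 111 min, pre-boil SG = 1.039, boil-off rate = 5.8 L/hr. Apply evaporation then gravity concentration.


V_post = V_pre − rate·(t/60);  SG_post = 1 + (SG_pre−1)·V_pre/V_post
V_post = 38.2 − 5.8·(111/60) = 27.4700
SG_post = 1 + (1.039 − 1)·38.2/27.4700

1.0542


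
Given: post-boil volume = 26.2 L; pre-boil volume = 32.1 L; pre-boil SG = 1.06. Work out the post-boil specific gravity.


SG_post = 1 + (SG_pre − 1)·V_pre/V_post
pts_pre = (1.06 − 1)·1000 = 60.0000
pts_post = 60.0000·32.1/26.2 = 73.5115
SG_post = 1 + 73.5115/1000

1.0735


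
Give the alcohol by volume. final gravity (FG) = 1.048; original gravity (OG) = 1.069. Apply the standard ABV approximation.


ABV = (OG − FG) · 131.25
ABV = (1.069 − 1.048) · 131.25

2.7562 % ABV


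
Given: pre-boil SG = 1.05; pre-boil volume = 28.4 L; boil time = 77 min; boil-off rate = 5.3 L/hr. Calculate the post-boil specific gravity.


V_post = V_pre − rate·(t/60);  SG_post = 1 + (SG_pre−1)·V_pre/V_post
V_post = 28.4 − 5.3·(77/60) = 21.5983
SG_post = 1 + (1.05 − 1)·28.4/21.5983

1.0657


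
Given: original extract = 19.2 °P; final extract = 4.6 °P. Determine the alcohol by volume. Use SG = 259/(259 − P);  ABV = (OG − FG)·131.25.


OG = 259/(259 − 19.2) = 1.0801
FG = 259/(259 − 4.6) = 1.0181
ABV = (1.0801 − 1.0181)·131.25

8.1355 % ABV


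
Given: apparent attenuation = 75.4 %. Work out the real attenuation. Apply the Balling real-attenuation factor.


RA = AA · 0.8192
RA = 75.4 · 0.8192

61.7677 %


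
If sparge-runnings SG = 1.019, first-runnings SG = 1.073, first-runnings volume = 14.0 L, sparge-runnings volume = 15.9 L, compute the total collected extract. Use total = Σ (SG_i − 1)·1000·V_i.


first = (1.073 − 1)·1000·14.0 = 1022.0000
sparge = (1.019 − 1)·1000·15.9 = 302.1000
total = 1022.0000 + 302.1000

1324.1000 gravity·L


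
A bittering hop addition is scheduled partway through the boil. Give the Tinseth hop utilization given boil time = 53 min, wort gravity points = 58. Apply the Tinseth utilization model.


U = 1.65·0.000125^(GP/1000) · (1 − e^(−0.04·t))/4.15
bigness = 1.65·0.000125^(58/1000) = 0.9797
boil_factor = (1 − e^(−0.04·53))/4.15 = 0.2120
U = 0.9797 · 0.2120

0.2077


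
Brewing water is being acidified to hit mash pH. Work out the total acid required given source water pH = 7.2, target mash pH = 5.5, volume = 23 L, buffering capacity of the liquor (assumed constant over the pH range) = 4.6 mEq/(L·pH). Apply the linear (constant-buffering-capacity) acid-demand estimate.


acid = buffering capacity · (pH_source − pH_target) · V
acid = 4.6 · (7.2 − 5.5) · 23

179.8600 mEq


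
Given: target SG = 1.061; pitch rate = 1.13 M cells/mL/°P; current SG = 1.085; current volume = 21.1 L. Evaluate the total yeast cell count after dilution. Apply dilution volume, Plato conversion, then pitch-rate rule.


V_w = V·((SG_c−1)/(SG_t−1)−1);  °P = 259 − 259/SG_t;  cells = rate·(V+V_w)·°P
V_w = 21.1·((1.085−1)/(1.061−1)−1) = 8.3016
V_final = 21.1 + 8.3016 = 29.4016
°P = 259 − 259/1.061 = 14.8907
cells = 1.13·29.4016·14.8907

494.7254 billion cells


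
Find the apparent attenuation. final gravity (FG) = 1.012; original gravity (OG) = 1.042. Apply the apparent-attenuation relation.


AA = (OG − FG)/(OG − 1) · 100
AA = (1.042 − 1.012)/(1.042 − 1) · 100

71.4286 %


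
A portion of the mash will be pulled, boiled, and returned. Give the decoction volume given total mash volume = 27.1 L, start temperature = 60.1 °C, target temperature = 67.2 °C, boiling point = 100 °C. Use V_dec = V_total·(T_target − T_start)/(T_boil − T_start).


V_dec = 27.1·(67.2 − 60.1)/(100 − 60.1)

4.8223 L


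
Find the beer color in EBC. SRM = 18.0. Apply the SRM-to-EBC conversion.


EBC = SRM · 1.97
EBC = 18.0 · 1.97

35.4600 EBC


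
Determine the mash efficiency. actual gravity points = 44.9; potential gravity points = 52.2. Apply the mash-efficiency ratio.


efficiency = actual / potential × 100
efficiency = 44.9 / 52.2 × 100

86.0153 %


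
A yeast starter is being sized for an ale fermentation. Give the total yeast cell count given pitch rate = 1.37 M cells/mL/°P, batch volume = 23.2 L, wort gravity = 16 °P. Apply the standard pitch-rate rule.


cells (billions) = rate · V_L · °P
cells = 1.37 · 23.2 · 16

508.5440 billion cells


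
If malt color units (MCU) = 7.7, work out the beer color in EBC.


SRM = 1.4922·MCU^0.6859;  EBC = SRM·1.97
SRM = 1.4922·7.7^0.6859 = 6.0516
EBC = 6.0516·1.97

11.9217 EBC


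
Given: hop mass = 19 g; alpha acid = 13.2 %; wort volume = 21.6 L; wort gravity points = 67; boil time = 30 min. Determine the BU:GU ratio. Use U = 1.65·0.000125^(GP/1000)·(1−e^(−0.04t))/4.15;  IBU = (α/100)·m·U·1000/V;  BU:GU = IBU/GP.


U = 1.65·0.000125^(67/1000)·(1−e^(−0.04·30))/4.15 = 0.1522
IBU = (13.2/100)·19·0.1522·1000/21.6 = 17.6668
BU:GU = 17.6668/67

0.2637


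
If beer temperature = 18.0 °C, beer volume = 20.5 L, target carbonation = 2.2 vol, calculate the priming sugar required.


residual = 14.695·(0.01821 + 0.09011·e^(−0.04·T));  sugar = (target − residual)·4.0·V
residual = 14.695·(0.01821 + 0.09011·e^(−0.04·18.0)) = 0.9121
sugar = (2.2 − 0.9121)·4.0·20.5

105.6048 g


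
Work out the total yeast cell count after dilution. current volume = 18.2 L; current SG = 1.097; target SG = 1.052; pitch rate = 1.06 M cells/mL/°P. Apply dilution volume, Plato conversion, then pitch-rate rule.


V_w = V·((SG_c−1)/(SG_t−1)−1);  °P = 259 − 259/SG_t;  cells = rate·(V+V_w)·°P
V_w = 18.2·((1.097−1)/(1.052−1)−1) = 15.7500
V_final = 18.2 + 15.7500 = 33.9500
°P = 259 − 259/1.052 = 12.8023
cells = 1.06·33.9500·12.8023

460.7157 billion cells


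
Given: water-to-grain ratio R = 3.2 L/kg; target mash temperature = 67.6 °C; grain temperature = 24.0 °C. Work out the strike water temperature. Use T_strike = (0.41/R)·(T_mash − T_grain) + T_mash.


T_strike = (0.41/3.2)·(67.6 − 24.0) + 67.6

73.1862 °C


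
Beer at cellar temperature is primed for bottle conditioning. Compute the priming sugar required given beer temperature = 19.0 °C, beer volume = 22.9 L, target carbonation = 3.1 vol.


residual = 14.695·(0.01821 + 0.09011·e^(−0.04·T));  sugar = (target − residual)·4.0·V
residual = 14.695·(0.01821 + 0.09011·e^(−0.04·19.0)) = 0.8869
sugar = (3.1 − 0.8869)·4.0·22.9

202.7232 g


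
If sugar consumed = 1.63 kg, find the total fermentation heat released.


Q = m_sugar · 590 kJ/kg
Q = 1.63 · 590

961.7000 kJ


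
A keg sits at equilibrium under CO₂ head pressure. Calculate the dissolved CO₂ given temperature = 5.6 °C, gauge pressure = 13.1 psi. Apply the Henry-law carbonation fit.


vols = (P + 14.695)·(0.01821 + 0.09011·e^(−0.04·T))
vols = (13.1 + 14.695)·(0.01821 + 0.09011·e^(−0.04·5.6))

2.5081 volumes


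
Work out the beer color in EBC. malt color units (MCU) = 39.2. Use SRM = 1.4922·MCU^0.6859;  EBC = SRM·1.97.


SRM = 1.4922·39.2^0.6859 = 18.4783
EBC = 18.4783·1.97

36.4022 EBC


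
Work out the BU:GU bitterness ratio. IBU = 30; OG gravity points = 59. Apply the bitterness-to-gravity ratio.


BU:GU = IBU / OG_points
BU:GU = 30 / 59

0.5085


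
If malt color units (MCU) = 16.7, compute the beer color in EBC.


SRM = 1.4922·MCU^0.6859;  EBC = SRM·1.97
SRM = 1.4922·16.7^0.6859 = 10.2917
EBC = 10.2917·1.97

20.2747 EBC


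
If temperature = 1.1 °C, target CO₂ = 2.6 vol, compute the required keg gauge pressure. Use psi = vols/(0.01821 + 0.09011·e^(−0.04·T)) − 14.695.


psi = 2.6/(0.01821 + 0.09011·e^(−0.04·1.1)) − 14.695

10.1994 psi


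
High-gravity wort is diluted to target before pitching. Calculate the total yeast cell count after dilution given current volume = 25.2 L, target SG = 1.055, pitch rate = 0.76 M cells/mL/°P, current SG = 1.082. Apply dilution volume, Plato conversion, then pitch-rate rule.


V_w = V·((SG_c−1)/(SG_t−1)−1);  °P = 259 − 259/SG_t;  cells = rate·(V+V_w)·°P
V_w = 25.2·((1.082−1)/(1.055−1)−1) = 12.3709
V_final = 25.2 + 12.3709 = 37.5709
°P = 259 − 259/1.055 = 13.5024
cells = 0.76·37.5709·13.5024

385.5452 billion cells


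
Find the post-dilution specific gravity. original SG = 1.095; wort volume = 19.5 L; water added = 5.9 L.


SG_new = 1 + (SG_old − 1)·V_old/(V_old + V_water)
pts = (1.095 − 1)·1000·19.5/(19.5 + 5.9) = 72.9331
SG_new = 1 + 72.9331/1000

1.0729


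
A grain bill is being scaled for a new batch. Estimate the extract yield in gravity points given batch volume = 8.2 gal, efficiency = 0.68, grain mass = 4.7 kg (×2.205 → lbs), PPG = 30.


points = lbs × PPG × eff / vol
lbs = 4.7 × 2.205 = 10.3635
points = 10.3635 × 30 × 0.68 / 8.2

25.7824 points


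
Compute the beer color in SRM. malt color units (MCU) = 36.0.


SRM = 1.4922 · MCU^0.6859
SRM = 1.4922 · 36.0^0.6859

17.4299 SRM


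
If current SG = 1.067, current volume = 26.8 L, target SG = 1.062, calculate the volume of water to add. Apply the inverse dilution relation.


V_water = V·((SG_curr − 1)/(SG_target − 1) − 1)
V_water = 26.8·((1.067 − 1)/(1.062 − 1) − 1)

2.1613 L


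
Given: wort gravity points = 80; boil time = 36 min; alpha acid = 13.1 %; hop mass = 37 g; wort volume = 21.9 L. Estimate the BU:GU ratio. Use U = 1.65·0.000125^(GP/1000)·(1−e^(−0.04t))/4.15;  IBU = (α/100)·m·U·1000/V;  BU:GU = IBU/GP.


U = 1.65·0.000125^(80/1000)·(1−e^(−0.04·36))/4.15 = 0.1478
IBU = (13.1/100)·37·0.1478·1000/21.9 = 32.7177
BU:GU = 32.7177/80

0.4090


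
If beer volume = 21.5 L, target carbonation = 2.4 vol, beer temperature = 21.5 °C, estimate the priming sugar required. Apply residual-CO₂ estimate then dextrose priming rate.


residual = 14.695·(0.01821 + 0.09011·e^(−0.04·T));  sugar = (target − residual)·4.0·V
residual = 14.695·(0.01821 + 0.09011·e^(−0.04·21.5)) = 0.8279
sugar = (2.4 − 0.8279)·4.0·21.5

135.1978 g


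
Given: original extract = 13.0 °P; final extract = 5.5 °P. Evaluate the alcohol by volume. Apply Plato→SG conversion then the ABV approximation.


SG = 259/(259 − P);  ABV = (OG − FG)·131.25
OG = 259/(259 − 13.0) = 1.0528
FG = 259/(259 − 5.5) = 1.0217
ABV = (1.0528 − 1.0217)·131.25

4.0883 % ABV


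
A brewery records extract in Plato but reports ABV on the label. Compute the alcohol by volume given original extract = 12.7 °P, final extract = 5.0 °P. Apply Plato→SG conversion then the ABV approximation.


SG = 259/(259 − P);  ABV = (OG − FG)·131.25
OG = 259/(259 − 12.7) = 1.0516
FG = 259/(259 − 5.0) = 1.0197
ABV = (1.0516 − 1.0197)·131.25

4.1840 % ABV


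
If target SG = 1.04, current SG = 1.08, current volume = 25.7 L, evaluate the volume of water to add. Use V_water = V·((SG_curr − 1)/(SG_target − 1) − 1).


V_water = 25.7·((1.08 − 1)/(1.04 − 1) − 1)

25.7000 L


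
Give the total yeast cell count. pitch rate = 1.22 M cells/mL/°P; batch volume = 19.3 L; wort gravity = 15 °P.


cells (billions) = rate · V_L · °P
cells = 1.22 · 19.3 · 15

353.1900 billion cells


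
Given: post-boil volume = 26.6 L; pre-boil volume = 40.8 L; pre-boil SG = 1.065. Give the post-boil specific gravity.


SG_post = 1 + (SG_pre − 1)·V_pre/V_post
pts_pre = (1.065 − 1)·1000 = 65.0000
pts_post = 65.0000·40.8/26.6 = 99.6992
SG_post = 1 + 99.6992/1000

1.0997


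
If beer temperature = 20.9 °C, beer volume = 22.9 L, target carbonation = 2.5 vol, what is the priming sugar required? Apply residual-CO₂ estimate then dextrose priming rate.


residual = 14.695·(0.01821 + 0.09011·e^(−0.04·T));  sugar = (target − residual)·4.0·V
residual = 14.695·(0.01821 + 0.09011·e^(−0.04·20.9)) = 0.8415
sugar = (2.5 − 0.8415)·4.0·22.9

151.9146 g


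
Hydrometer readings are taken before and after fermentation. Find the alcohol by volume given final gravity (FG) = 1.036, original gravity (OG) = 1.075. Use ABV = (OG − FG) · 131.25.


ABV = (1.075 − 1.036) · 131.25

5.1187 % ABV


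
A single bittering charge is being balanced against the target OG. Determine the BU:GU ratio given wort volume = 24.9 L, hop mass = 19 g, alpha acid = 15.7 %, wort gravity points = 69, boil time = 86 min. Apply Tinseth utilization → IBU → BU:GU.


U = 1.65·0.000125^(GP/1000)·(1−e^(−0.04t))/4.15;  IBU = (α/100)·m·U·1000/V;  BU:GU = IBU/GP
U = 1.65·0.000125^(69/1000)·(1−e^(−0.04·86))/4.15 = 0.2070
IBU = (15.7/100)·19·0.2070·1000/24.9 = 24.7984
BU:GU = 24.7984/69

0.3594


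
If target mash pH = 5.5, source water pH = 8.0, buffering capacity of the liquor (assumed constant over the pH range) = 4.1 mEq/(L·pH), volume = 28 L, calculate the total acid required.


acid = buffering capacity · (pH_source − pH_target) · V
acid = 4.1 · (8.0 − 5.5) · 28

287.0000 mEq


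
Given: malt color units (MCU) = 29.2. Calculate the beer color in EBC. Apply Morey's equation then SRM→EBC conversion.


SRM = 1.4922·MCU^0.6859;  EBC = SRM·1.97
SRM = 1.4922·29.2^0.6859 = 15.0985
EBC = 15.0985·1.97

29.7440 EBC


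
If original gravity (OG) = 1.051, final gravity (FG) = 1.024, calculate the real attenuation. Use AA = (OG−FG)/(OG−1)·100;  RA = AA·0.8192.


AA = (1.051 − 1.024)/(1.051 − 1)·100 = 52.9412
RA = 52.9412·0.8192

43.3694 %


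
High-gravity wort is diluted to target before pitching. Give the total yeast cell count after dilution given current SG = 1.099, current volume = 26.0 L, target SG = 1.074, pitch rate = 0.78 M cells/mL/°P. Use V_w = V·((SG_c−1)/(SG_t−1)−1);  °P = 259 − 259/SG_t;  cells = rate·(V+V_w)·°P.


V_w = 26.0·((1.099−1)/(1.074−1)−1) = 8.7838
V_final = 26.0 + 8.7838 = 34.7838
°P = 259 − 259/1.074 = 17.8454
cells = 0.78·34.7838·17.8454

484.1708 billion cells


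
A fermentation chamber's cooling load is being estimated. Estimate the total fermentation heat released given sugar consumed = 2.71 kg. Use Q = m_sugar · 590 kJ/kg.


Q = 2.71 · 590

1598.9000 kJ


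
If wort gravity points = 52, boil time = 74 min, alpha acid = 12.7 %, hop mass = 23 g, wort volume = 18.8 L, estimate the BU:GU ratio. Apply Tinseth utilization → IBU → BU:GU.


U = 1.65·0.000125^(GP/1000)·(1−e^(−0.04t))/4.15;  IBU = (α/100)·m·U·1000/V;  BU:GU = IBU/GP
U = 1.65·0.000125^(52/1000)·(1−e^(−0.04·74))/4.15 = 0.2362
IBU = (12.7/100)·23·0.2362·1000/18.8 = 36.7063
BU:GU = 36.7063/52

0.7059


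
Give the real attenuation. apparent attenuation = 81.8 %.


RA = AA · 0.8192
RA = 81.8 · 0.8192

67.0106 %


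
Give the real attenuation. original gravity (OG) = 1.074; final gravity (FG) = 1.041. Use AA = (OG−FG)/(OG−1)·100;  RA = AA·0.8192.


AA = (1.074 − 1.041)/(1.074 − 1)·100 = 44.5946
RA = 44.5946·0.8192

36.5319 %


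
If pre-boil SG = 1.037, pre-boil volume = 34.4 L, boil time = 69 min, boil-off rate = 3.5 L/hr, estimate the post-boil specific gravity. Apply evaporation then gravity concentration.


V_post = V_pre − rate·(t/60);  SG_post = 1 + (SG_pre−1)·V_pre/V_post
V_post = 34.4 − 3.5·(69/60) = 30.3750
SG_post = 1 + (1.037 − 1)·34.4/30.3750

1.0419


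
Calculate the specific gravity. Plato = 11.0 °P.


SG = 259/(259 − P)
SG = 259/(259 − 11.0)

1.0444


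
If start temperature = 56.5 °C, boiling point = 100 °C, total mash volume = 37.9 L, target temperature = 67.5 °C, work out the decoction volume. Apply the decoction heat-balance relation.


V_dec = V_total·(T_target − T_start)/(T_boil − T_start)
V_dec = 37.9·(67.5 − 56.5)/(100 − 56.5)

9.5839 L


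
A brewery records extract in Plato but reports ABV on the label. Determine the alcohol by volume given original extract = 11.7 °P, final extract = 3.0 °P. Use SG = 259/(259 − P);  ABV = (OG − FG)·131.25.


OG = 259/(259 − 11.7) = 1.0473
FG = 259/(259 − 3.0) = 1.0117
ABV = (1.0473 − 1.0117)·131.25

4.6715 % ABV


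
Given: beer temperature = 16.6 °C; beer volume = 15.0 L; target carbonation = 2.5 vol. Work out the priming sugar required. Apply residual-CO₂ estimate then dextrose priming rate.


residual = 14.695·(0.01821 + 0.09011·e^(−0.04·T));  sugar = (target − residual)·4.0·V
residual = 14.695·(0.01821 + 0.09011·e^(−0.04·16.6)) = 0.9493
sugar = (2.5 − 0.9493)·4.0·15.0

93.0443 g


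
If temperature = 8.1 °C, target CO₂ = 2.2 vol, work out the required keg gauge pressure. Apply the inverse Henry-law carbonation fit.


psi = vols/(0.01821 + 0.09011·e^(−0.04·T)) − 14.695
psi = 2.2/(0.01821 + 0.09011·e^(−0.04·8.1)) − 14.695

11.6896 psi


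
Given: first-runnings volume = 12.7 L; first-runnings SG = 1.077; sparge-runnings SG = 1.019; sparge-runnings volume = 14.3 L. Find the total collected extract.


total = Σ (SG_i − 1)·1000·V_i
first = (1.077 − 1)·1000·12.7 = 977.9000
sparge = (1.019 − 1)·1000·14.3 = 271.7000
total = 977.9000 + 271.7000

1249.6000 gravity·L


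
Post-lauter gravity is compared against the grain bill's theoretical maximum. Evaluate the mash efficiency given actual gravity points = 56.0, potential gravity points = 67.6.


efficiency = actual / potential × 100
efficiency = 56.0 / 67.6 × 100

82.8402 %


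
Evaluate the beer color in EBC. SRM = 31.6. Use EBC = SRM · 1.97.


EBC = 31.6 · 1.97

62.2520 EBC


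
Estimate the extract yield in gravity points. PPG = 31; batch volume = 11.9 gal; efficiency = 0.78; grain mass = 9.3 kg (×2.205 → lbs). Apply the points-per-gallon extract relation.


points = lbs × PPG × eff / vol
lbs = 9.3 × 2.205 = 20.5065
points = 20.5065 × 31 × 0.78 / 11.9

41.6678 points


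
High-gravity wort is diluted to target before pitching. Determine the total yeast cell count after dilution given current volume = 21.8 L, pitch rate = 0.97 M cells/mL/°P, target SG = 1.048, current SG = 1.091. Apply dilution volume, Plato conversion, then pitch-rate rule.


V_w = V·((SG_c−1)/(SG_t−1)−1);  °P = 259 − 259/SG_t;  cells = rate·(V+V_w)·°P
V_w = 21.8·((1.091−1)/(1.048−1)−1) = 19.5292
V_final = 21.8 + 19.5292 = 41.3292
°P = 259 − 259/1.048 = 11.8626
cells = 0.97·41.3292·11.8626

475.5630 billion cells


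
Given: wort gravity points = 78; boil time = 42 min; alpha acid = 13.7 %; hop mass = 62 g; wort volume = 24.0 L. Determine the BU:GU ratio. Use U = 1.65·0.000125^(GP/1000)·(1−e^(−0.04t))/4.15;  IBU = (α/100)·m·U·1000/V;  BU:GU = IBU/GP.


U = 1.65·0.000125^(78/1000)·(1−e^(−0.04·42))/4.15 = 0.1605
IBU = (13.7/100)·62·0.1605·1000/24.0 = 56.7964
BU:GU = 56.7964/78

0.7282


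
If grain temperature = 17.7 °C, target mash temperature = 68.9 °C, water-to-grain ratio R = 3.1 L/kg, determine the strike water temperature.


T_strike = (0.41/R)·(T_mash − T_grain) + T_mash
T_strike = (0.41/3.1)·(68.9 − 17.7) + 68.9

75.6716 °C


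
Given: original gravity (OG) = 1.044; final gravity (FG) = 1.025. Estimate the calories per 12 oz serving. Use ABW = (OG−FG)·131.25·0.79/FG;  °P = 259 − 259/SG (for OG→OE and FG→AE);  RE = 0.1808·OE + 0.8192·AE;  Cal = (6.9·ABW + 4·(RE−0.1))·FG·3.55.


ABW = (1.044 − 1.025)·131.25·0.79/1.025 = 1.9220
OE = 259 − 259/1.044 = 10.9157 °P
AE = 259 − 259/1.025 = 6.3171 °P
RE = 0.1808·10.9157 + 0.8192·6.3171 = 7.1485 °P
Cal = (6.9·1.9220 + 4·(7.1485−0.1))·1.025·3.55

150.8477 kcal


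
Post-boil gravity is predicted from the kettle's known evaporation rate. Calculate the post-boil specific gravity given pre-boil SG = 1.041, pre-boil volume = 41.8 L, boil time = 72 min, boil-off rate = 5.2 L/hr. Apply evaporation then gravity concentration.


V_post = V_pre − rate·(t/60);  SG_post = 1 + (SG_pre−1)·V_pre/V_post
V_post = 41.8 − 5.2·(72/60) = 35.5600
SG_post = 1 + (1.041 − 1)·41.8/35.5600

1.0482


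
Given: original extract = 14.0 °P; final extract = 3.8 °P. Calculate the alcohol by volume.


SG = 259/(259 − P);  ABV = (OG − FG)·131.25
OG = 259/(259 − 14.0) = 1.0571
FG = 259/(259 − 3.8) = 1.0149
ABV = (1.0571 − 1.0149)·131.25

5.5457 % ABV


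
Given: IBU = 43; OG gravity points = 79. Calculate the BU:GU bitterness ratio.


BU:GU = IBU / OG_points
BU:GU = 43 / 79

0.5443


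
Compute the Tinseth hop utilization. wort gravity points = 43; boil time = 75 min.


U = 1.65·0.000125^(GP/1000) · (1 − e^(−0.04·t))/4.15
bigness = 1.65·0.000125^(43/1000) = 1.1211
boil_factor = (1 − e^(−0.04·75))/4.15 = 0.2290
U = 1.1211 · 0.2290

0.2567


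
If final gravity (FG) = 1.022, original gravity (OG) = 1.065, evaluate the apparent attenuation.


AA = (OG − FG)/(OG − 1) · 100
AA = (1.065 − 1.022)/(1.065 − 1) · 100

66.1538 %


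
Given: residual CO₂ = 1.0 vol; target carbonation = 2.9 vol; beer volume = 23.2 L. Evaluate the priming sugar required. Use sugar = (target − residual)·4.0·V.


sugar = (2.9 − 1.0)·4.0·23.2

176.3200 g


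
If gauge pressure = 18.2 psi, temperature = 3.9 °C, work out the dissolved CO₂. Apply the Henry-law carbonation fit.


vols = (P + 14.695)·(0.01821 + 0.09011·e^(−0.04·T))
vols = (18.2 + 14.695)·(0.01821 + 0.09011·e^(−0.04·3.9))

3.1350 volumes


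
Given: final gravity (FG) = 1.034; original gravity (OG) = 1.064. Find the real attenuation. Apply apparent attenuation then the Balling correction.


AA = (OG−FG)/(OG−1)·100;  RA = AA·0.8192
AA = (1.064 − 1.034)/(1.064 − 1)·100 = 46.8750
RA = 46.8750·0.8192

38.4000 %


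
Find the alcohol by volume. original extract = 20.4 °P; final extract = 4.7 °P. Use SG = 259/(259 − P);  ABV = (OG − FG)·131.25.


OG = 259/(259 − 20.4) = 1.0855
FG = 259/(259 − 4.7) = 1.0185
ABV = (1.0855 − 1.0185)·131.25

8.7959 % ABV


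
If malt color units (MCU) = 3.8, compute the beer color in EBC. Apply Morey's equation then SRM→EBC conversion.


SRM = 1.4922·MCU^0.6859;  EBC = SRM·1.97
SRM = 1.4922·3.8^0.6859 = 3.7282
EBC = 3.7282·1.97

7.3446 EBC


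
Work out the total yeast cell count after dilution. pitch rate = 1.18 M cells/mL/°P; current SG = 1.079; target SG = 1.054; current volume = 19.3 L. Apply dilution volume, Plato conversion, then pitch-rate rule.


V_w = V·((SG_c−1)/(SG_t−1)−1);  °P = 259 − 259/SG_t;  cells = rate·(V+V_w)·°P
V_w = 19.3·((1.079−1)/(1.054−1)−1) = 8.9352
V_final = 19.3 + 8.9352 = 28.2352
°P = 259 − 259/1.054 = 13.2694
cells = 1.18·28.2352·13.2694

442.1051 billion cells


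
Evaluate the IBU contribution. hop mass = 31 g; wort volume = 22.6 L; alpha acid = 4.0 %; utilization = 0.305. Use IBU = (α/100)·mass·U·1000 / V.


IBU = (4.0/100)·31·0.305·1000 / 22.6

16.7345 IBU


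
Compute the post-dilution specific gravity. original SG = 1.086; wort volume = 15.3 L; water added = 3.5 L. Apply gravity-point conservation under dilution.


SG_new = 1 + (SG_old − 1)·V_old/(V_old + V_water)
pts = (1.086 − 1)·1000·15.3/(15.3 + 3.5) = 69.9894
SG_new = 1 + 69.9894/1000

1.0700
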